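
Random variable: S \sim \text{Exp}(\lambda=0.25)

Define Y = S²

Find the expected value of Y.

Using E[X²] = Var(X) + (E[X])²:
E[S] = 4
Var(S) = 1/0.25^2 = 16
E[S²] = 16 + 4² = 16 + 16 = 32

32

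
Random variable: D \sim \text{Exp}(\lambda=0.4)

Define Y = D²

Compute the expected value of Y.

E[D²] = Var(D) + (E[D])² = 6.25 + 6.25 = 12.5

12.5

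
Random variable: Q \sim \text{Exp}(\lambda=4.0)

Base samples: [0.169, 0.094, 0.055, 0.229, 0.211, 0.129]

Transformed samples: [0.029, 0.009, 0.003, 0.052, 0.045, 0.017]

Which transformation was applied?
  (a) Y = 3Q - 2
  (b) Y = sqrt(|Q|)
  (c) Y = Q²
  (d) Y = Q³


Checking option (c) Y = Q²:
  Q = 0.169 -> Y = 0.029 ✓
  Q = 0.094 -> Y = 0.009 ✓
  Q = 0.055 -> Y = 0.003 ✓
All samples match this transformation.

(c) Q²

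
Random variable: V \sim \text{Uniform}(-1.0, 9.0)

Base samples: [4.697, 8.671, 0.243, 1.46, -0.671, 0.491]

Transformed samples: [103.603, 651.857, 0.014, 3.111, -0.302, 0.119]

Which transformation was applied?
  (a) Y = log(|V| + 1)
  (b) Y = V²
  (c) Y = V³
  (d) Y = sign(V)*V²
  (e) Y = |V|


Checking option (c) Y = V³:
  V = 4.697 -> Y = 103.603 ✓
  V = 8.671 -> Y = 651.857 ✓
  V = 0.243 -> Y = 0.014 ✓
All samples match this transformation.

(c) V³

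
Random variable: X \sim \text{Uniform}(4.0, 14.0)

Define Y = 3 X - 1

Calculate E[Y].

For Y = 3X - 1:
E[Y] = 3 * E[X] - 1
E[X] = (4 + 14)/2 = 9
E[Y] = 3 * 9 - 1 = 26

26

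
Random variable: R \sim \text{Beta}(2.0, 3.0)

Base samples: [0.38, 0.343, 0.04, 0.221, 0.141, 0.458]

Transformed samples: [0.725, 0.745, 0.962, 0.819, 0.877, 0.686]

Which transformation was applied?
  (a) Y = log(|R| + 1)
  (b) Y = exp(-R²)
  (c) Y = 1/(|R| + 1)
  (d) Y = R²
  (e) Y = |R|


Checking option (c) Y = 1/(|R| + 1):
  R = 0.38 -> Y = 0.725 ✓
  R = 0.343 -> Y = 0.745 ✓
  R = 0.04 -> Y = 0.962 ✓
All samples match this transformation.

(c) 1/(|R| + 1)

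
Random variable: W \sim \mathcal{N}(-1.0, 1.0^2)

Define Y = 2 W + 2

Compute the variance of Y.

For Y = aW + b: Var(Y) = a² * Var(W)
Var(W) = 1.0^2 = 1
Var(Y) = 2² * 1 = 4 * 1 = 4

4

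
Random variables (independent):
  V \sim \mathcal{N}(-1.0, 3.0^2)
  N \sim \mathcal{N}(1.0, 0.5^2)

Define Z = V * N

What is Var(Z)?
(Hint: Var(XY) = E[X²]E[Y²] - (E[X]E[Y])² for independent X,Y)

Var(XY) = E[X²]E[Y²] - (E[X]E[Y])²
E[V] = -1, Var(V) = 9
E[N] = 1, Var(N) = 0.25
E[V²] = 9 + (-1)² = 10
E[N²] = 0.25 + 1² = 1.25
Var(Z) = 10*1.25 - (-1*1)²
= 12.5 - 1 = 11.5

11.5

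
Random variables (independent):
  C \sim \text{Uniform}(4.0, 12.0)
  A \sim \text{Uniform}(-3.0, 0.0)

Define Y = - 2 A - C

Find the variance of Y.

For independent RVs: Var(aX + bY) = a²Var(X) + b²Var(Y)
Var(C) = 5.3333333
Var(A) = 0.75
Var(Y) = (-1)²*5.3333333 + (-2)²*0.75
= 1*5.3333333 + 4*0.75 = 8.3333333

8.3333333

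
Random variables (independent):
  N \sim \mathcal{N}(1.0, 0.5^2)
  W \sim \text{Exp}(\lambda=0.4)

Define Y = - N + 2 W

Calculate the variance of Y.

For independent RVs: Var(aX + bY) = a²Var(X) + b²Var(Y)
Var(N) = 0.25
Var(W) = 6.25
Var(Y) = (-1)²*0.25 + 2²*6.25
= 1*0.25 + 4*6.25 = 25.25

25.25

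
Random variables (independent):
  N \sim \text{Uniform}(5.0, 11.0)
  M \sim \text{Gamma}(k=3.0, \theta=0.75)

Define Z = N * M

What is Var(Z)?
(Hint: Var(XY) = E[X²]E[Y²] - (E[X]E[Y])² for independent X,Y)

Var(XY) = E[X²]E[Y²] - (E[X]E[Y])²
E[N] = 8, Var(N) = 3
E[M] = 2.25, Var(M) = 1.6875
E[N²] = 3 + 8² = 67
E[M²] = 1.6875 + 2.25² = 6.75
Var(Z) = 67*6.75 - (8*2.25)²
= 452.25 - 324 = 128.25

128.25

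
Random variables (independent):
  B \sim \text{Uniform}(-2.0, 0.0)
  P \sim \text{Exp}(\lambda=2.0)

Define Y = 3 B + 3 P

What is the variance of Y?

For independent RVs: Var(aX + bY) = a²Var(X) + b²Var(Y)
Var(B) = 0.33333333
Var(P) = 0.25
Var(Y) = 3²*0.33333333 + 3²*0.25
= 9*0.33333333 + 9*0.25 = 5.25

5.25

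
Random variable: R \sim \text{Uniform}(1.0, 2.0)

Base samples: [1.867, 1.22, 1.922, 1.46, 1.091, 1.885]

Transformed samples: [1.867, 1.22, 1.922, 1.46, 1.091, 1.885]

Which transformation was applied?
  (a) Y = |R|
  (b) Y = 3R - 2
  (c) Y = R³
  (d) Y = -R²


Checking option (a) Y = |R|:
  R = 1.867 -> Y = 1.867 ✓
  R = 1.22 -> Y = 1.22 ✓
  R = 1.922 -> Y = 1.922 ✓
All samples match this transformation.

(a) |R|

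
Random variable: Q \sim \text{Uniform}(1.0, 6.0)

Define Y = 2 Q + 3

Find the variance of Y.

For Y = aQ + b: Var(Y) = a² * Var(Q)
Var(Q) = (6 - 1)^2/12 = 2.0833333
Var(Y) = 2² * 2.0833333 = 4 * 2.0833333 = 8.3333333

8.3333333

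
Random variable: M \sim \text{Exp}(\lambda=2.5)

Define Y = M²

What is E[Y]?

E[M²] = Var(M) + (E[M])² = 0.16 + 0.16 = 0.32

0.32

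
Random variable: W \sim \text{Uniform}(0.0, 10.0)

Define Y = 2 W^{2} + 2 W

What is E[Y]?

E[Y] = 2*E[W²] + 2*E[W]
E[W] = 5
E[W²] = Var(W) + (E[W])² = 8.3333333 + 25 = 33.333333
E[Y] = 2*33.333333 + 2*5 = 76.666667

76.666667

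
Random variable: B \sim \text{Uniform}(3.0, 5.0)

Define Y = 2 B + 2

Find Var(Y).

For Y = aB + b: Var(Y) = a² * Var(B)
Var(B) = (5 - 3)^2/12 = 0.33333333
Var(Y) = 2² * 0.33333333 = 4 * 0.33333333 = 1.3333333

1.3333333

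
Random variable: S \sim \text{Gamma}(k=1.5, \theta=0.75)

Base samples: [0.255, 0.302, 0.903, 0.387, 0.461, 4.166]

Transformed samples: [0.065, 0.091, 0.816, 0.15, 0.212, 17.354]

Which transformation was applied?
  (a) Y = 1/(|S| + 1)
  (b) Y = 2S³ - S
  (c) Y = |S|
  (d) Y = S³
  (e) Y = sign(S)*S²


Checking option (e) Y = sign(S)*S²:
  S = 0.255 -> Y = 0.065 ✓
  S = 0.302 -> Y = 0.091 ✓
  S = 0.903 -> Y = 0.816 ✓
All samples match this transformation.

(e) sign(S)*S²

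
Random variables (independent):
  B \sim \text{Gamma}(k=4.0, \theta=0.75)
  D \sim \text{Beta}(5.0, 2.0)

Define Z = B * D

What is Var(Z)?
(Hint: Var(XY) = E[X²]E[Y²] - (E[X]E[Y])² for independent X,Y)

Var(XY) = E[X²]E[Y²] - (E[X]E[Y])²
E[B] = 3, Var(B) = 2.25
E[D] = 0.71428571, Var(D) = 0.025510204
E[B²] = 2.25 + 3² = 11.25
E[D²] = 0.025510204 + 0.71428571² = 0.53571429
Var(Z) = 11.25*0.53571429 - (3*0.71428571)²
= 6.0267857 - 4.5918367 = 1.434949

1.434949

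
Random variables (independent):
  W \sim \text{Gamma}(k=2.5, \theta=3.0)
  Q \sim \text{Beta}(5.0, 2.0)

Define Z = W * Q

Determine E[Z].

For independent RVs: E[XY] = E[X]*E[Y]
E[W] = 7.5
E[Q] = 0.71428571
E[Z] = 7.5 * 0.71428571 = 5.3571429

5.3571429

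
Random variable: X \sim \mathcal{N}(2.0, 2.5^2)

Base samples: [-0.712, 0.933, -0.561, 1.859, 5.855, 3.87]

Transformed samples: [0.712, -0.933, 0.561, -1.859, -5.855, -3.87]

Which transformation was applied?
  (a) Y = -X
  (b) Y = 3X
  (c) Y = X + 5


Checking option (a) Y = -X:
  X = -0.712 -> Y = 0.712 ✓
  X = 0.933 -> Y = -0.933 ✓
  X = -0.561 -> Y = 0.561 ✓
All samples match this transformation.

(a) -X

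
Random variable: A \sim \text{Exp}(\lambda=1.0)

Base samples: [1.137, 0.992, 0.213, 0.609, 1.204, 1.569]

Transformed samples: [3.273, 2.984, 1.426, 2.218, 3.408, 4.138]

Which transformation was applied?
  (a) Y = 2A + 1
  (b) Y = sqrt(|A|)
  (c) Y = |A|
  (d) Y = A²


Checking option (a) Y = 2A + 1:
  A = 1.137 -> Y = 3.273 ✓
  A = 0.992 -> Y = 2.984 ✓
  A = 0.213 -> Y = 1.426 ✓
All samples match this transformation.

(a) 2A + 1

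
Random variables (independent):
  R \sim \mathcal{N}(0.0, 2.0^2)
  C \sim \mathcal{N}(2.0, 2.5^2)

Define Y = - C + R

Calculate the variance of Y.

For independent RVs: Var(aX + bY) = a²Var(X) + b²Var(Y)
Var(R) = 4
Var(C) = 6.25
Var(Y) = 1²*4 + (-1)²*6.25
= 1*4 + 1*6.25 = 10.25

10.25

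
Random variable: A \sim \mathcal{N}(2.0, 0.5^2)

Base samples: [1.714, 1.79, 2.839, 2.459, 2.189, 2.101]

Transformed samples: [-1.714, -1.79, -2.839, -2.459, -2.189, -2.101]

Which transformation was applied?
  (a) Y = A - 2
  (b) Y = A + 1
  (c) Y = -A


Checking option (c) Y = -A:
  A = 1.714 -> Y = -1.714 ✓
  A = 1.79 -> Y = -1.79 ✓
  A = 2.839 -> Y = -2.839 ✓
All samples match this transformation.

(c) -A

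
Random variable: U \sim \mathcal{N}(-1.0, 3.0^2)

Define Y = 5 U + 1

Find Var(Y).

For Y = aU + b: Var(Y) = a² * Var(U)
Var(U) = 3.0^2 = 9
Var(Y) = 5² * 9 = 25 * 9 = 225

225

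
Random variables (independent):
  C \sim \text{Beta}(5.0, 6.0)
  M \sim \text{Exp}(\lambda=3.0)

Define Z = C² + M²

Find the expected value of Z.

E[Z] = E[C²] + E[M²]
E[C²] = Var(C) + E[C]² = 0.020661157 + 0.20661157 = 0.22727273
E[M²] = Var(M) + E[M]² = 0.11111111 + 0.11111111 = 0.22222222
E[Z] = 0.22727273 + 0.22222222 = 0.44949495

0.44949495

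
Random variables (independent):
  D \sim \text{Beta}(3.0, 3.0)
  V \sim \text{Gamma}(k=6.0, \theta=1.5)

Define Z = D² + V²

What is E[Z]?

E[Z] = E[D²] + E[V²]
E[D²] = Var(D) + E[D]² = 0.035714286 + 0.25 = 0.28571429
E[V²] = Var(V) + E[V]² = 13.5 + 81 = 94.5
E[Z] = 0.28571429 + 94.5 = 94.785714

94.785714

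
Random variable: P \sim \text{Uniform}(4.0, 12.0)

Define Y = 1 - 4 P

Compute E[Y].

For Y = -4P + 1:
E[Y] = -4 * E[P] + 1
E[P] = (4 + 12)/2 = 8
E[Y] = -4 * 8 + 1 = -31

-31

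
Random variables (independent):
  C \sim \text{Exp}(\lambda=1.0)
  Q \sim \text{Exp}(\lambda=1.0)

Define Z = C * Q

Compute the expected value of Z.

For independent RVs: E[XY] = E[X]*E[Y]
E[C] = 1
E[Q] = 1
E[Z] = 1 * 1 = 1

1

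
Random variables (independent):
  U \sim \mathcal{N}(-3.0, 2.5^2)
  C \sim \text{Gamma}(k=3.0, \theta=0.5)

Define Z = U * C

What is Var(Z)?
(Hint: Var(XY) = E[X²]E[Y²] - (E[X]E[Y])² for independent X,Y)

Var(XY) = E[X²]E[Y²] - (E[X]E[Y])²
E[U] = -3, Var(U) = 6.25
E[C] = 1.5, Var(C) = 0.75
E[U²] = 6.25 + (-3)² = 15.25
E[C²] = 0.75 + 1.5² = 3
Var(Z) = 15.25*3 - (-3*1.5)²
= 45.75 - 20.25 = 25.5

25.5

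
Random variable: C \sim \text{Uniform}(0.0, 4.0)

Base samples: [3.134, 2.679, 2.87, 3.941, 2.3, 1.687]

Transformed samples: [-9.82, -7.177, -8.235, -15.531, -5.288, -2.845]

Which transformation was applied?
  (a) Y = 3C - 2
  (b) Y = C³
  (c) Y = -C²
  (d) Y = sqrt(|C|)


Checking option (c) Y = -C²:
  C = 3.134 -> Y = -9.82 ✓
  C = 2.679 -> Y = -7.177 ✓
  C = 2.87 -> Y = -8.235 ✓
All samples match this transformation.

(c) -C²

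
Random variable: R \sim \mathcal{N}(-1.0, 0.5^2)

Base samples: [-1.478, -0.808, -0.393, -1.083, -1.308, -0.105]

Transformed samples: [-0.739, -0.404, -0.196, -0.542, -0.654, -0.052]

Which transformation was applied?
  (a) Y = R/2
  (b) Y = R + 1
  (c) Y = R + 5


Checking option (a) Y = R/2:
  R = -1.478 -> Y = -0.739 ✓
  R = -0.808 -> Y = -0.404 ✓
  R = -0.393 -> Y = -0.196 ✓
All samples match this transformation.

(a) R/2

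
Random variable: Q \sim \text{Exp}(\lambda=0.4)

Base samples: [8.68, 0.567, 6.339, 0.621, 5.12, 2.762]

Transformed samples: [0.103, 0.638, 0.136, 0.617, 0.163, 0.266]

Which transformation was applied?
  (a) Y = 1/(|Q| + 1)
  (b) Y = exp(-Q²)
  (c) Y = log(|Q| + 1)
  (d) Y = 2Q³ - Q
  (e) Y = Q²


Checking option (a) Y = 1/(|Q| + 1):
  Q = 8.68 -> Y = 0.103 ✓
  Q = 0.567 -> Y = 0.638 ✓
  Q = 6.339 -> Y = 0.136 ✓
All samples match this transformation.

(a) 1/(|Q| + 1)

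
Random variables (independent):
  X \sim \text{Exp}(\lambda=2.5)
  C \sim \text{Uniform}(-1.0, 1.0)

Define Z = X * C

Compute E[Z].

For independent RVs: E[XY] = E[X]*E[Y]
E[X] = 0.4
E[C] = 0
E[Z] = 0.4 * 0 = 0

0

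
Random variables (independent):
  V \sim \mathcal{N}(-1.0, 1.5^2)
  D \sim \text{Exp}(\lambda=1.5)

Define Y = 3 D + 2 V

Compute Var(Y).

For independent RVs: Var(aX + bY) = a²Var(X) + b²Var(Y)
Var(V) = 2.25
Var(D) = 0.44444444
Var(Y) = 2²*2.25 + 3²*0.44444444
= 4*2.25 + 9*0.44444444 = 13

13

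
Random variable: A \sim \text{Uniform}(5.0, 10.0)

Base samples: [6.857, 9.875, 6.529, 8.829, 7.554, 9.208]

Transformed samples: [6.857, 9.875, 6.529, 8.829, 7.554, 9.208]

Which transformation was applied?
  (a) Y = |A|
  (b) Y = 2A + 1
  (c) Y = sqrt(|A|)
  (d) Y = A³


Checking option (a) Y = |A|:
  A = 6.857 -> Y = 6.857 ✓
  A = 9.875 -> Y = 9.875 ✓
  A = 6.529 -> Y = 6.529 ✓
All samples match this transformation.

(a) |A|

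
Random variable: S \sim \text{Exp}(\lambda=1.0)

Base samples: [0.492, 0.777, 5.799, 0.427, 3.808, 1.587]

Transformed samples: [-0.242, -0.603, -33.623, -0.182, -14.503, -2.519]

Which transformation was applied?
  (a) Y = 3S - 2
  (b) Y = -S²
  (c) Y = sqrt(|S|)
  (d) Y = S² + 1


Checking option (b) Y = -S²:
  S = 0.492 -> Y = -0.242 ✓
  S = 0.777 -> Y = -0.603 ✓
  S = 5.799 -> Y = -33.623 ✓
All samples match this transformation.

(b) -S²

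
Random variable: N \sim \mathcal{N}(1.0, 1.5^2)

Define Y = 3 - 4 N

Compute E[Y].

For Y = -4N + 3:
E[Y] = -4 * E[N] + 3
E[N] = 1.0 = 1
E[Y] = -4 * 1 + 3 = -1

-1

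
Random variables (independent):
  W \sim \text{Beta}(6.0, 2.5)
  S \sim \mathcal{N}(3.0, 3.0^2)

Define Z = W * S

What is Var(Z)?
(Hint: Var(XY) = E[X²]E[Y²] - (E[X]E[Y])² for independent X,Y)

Var(XY) = E[X²]E[Y²] - (E[X]E[Y])²
E[W] = 0.70588235, Var(W) = 0.021853943
E[S] = 3, Var(S) = 9
E[W²] = 0.021853943 + 0.70588235² = 0.52012384
E[S²] = 9 + 3² = 18
Var(Z) = 0.52012384*18 - (0.70588235*3)²
= 9.3622291 - 4.4844291 = 4.8778

4.8778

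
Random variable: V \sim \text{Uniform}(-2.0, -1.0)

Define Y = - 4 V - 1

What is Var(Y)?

For Y = aV + b: Var(Y) = a² * Var(V)
Var(V) = (-1 + 2)^2/12 = 0.083333333
Var(Y) = (-4)² * 0.083333333 = 16 * 0.083333333 = 1.3333333

1.3333333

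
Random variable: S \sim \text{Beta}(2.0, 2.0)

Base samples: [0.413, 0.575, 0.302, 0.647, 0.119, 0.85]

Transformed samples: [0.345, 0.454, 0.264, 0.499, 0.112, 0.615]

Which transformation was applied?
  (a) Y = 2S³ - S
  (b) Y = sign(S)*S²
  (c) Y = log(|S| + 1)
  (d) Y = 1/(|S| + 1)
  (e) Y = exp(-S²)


Checking option (c) Y = log(|S| + 1):
  S = 0.413 -> Y = 0.345 ✓
  S = 0.575 -> Y = 0.454 ✓
  S = 0.302 -> Y = 0.264 ✓
All samples match this transformation.

(c) log(|S| + 1)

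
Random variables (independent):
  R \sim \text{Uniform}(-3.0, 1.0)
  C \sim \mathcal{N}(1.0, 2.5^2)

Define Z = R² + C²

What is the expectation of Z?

E[Z] = E[R²] + E[C²]
E[R²] = Var(R) + E[R]² = 1.3333333 + 1 = 2.3333333
E[C²] = Var(C) + E[C]² = 6.25 + 1 = 7.25
E[Z] = 2.3333333 + 7.25 = 9.5833333

9.5833333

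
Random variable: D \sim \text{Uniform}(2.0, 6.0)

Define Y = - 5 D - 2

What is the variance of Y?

For Y = aD + b: Var(Y) = a² * Var(D)
Var(D) = (6 - 2)^2/12 = 1.3333333
Var(Y) = (-5)² * 1.3333333 = 25 * 1.3333333 = 33.333333

33.333333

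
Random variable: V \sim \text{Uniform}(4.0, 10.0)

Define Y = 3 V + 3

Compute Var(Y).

For Y = aV + b: Var(Y) = a² * Var(V)
Var(V) = (10 - 4)^2/12 = 3
Var(Y) = 3² * 3 = 9 * 3 = 27

27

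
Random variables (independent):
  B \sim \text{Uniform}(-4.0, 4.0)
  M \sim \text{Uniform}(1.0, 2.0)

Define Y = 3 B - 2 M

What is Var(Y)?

For independent RVs: Var(aX + bY) = a²Var(X) + b²Var(Y)
Var(B) = 5.3333333
Var(M) = 0.083333333
Var(Y) = 3²*5.3333333 + (-2)²*0.083333333
= 9*5.3333333 + 4*0.083333333 = 48.333333

48.333333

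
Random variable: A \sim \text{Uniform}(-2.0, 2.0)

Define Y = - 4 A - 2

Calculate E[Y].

For Y = -4A - 2:
E[Y] = -4 * E[A] - 2
E[A] = (-2 + 2)/2 = 0
E[Y] = -4 * 0 - 2 = -2

-2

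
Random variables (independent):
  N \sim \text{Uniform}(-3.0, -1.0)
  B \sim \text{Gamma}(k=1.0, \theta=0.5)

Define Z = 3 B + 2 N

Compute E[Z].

E[Z] = 2*E[N] + 3*E[B]
E[N] = -2
E[B] = 0.5
E[Z] = 2*(-2) + 3*0.5 = -2.5

-2.5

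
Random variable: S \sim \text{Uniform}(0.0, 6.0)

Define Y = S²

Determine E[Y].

Using E[X²] = Var(X) + (E[X])²:
E[S] = 3
Var(S) = (6 - 0)^2/12 = 3
E[S²] = 3 + 3² = 3 + 9 = 12

12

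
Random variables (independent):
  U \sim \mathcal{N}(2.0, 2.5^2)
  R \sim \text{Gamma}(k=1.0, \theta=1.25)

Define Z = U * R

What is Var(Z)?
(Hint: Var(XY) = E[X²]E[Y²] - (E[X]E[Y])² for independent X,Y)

Var(XY) = E[X²]E[Y²] - (E[X]E[Y])²
E[U] = 2, Var(U) = 6.25
E[R] = 1.25, Var(R) = 1.5625
E[U²] = 6.25 + 2² = 10.25
E[R²] = 1.5625 + 1.25² = 3.125
Var(Z) = 10.25*3.125 - (2*1.25)²
= 32.03125 - 6.25 = 25.78125

25.78125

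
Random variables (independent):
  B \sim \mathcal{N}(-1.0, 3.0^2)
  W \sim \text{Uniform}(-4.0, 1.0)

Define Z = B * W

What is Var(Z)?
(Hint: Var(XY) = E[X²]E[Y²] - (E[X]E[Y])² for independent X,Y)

Var(XY) = E[X²]E[Y²] - (E[X]E[Y])²
E[B] = -1, Var(B) = 9
E[W] = -1.5, Var(W) = 2.0833333
E[B²] = 9 + (-1)² = 10
E[W²] = 2.0833333 + (-1.5)² = 4.3333333
Var(Z) = 10*4.3333333 - (-1*(-1.5))²
= 43.333333 - 2.25 = 41.083333

41.083333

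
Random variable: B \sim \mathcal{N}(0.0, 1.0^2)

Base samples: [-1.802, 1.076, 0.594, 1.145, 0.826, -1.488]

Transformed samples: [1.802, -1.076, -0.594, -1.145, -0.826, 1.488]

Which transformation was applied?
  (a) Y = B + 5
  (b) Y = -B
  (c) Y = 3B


Checking option (b) Y = -B:
  B = -1.802 -> Y = 1.802 ✓
  B = 1.076 -> Y = -1.076 ✓
  B = 0.594 -> Y = -0.594 ✓
All samples match this transformation.

(b) -B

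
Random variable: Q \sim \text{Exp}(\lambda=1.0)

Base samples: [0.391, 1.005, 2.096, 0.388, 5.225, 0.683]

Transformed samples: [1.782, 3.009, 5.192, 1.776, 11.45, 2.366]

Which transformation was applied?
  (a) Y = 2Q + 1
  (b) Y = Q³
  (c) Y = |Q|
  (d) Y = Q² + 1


Checking option (a) Y = 2Q + 1:
  Q = 0.391 -> Y = 1.782 ✓
  Q = 1.005 -> Y = 3.009 ✓
  Q = 2.096 -> Y = 5.192 ✓
All samples match this transformation.

(a) 2Q + 1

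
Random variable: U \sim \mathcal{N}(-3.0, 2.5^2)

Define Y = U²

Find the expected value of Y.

Using E[X²] = Var(X) + (E[X])²:
E[U] = -3
Var(U) = 2.5^2 = 6.25
E[U²] = 6.25 + (-3)² = 6.25 + 9 = 15.25

15.25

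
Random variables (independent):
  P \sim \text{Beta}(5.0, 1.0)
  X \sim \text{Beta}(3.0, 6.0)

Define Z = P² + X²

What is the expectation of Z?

E[Z] = E[P²] + E[X²]
E[P²] = Var(P) + E[P]² = 0.01984127 + 0.69444444 = 0.71428571
E[X²] = Var(X) + E[X]² = 0.022222222 + 0.11111111 = 0.13333333
E[Z] = 0.71428571 + 0.13333333 = 0.84761905

0.84761905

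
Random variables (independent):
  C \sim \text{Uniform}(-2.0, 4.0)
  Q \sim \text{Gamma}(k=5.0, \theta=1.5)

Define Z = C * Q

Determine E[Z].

For independent RVs: E[XY] = E[X]*E[Y]
E[C] = 1
E[Q] = 7.5
E[Z] = 1 * 7.5 = 7.5

7.5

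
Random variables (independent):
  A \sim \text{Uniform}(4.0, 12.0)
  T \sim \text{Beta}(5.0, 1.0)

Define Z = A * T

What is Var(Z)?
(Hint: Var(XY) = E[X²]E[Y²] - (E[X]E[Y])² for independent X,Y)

Var(XY) = E[X²]E[Y²] - (E[X]E[Y])²
E[A] = 8, Var(A) = 5.3333333
E[T] = 0.83333333, Var(T) = 0.01984127
E[A²] = 5.3333333 + 8² = 69.333333
E[T²] = 0.01984127 + 0.83333333² = 0.71428571
Var(Z) = 69.333333*0.71428571 - (8*0.83333333)²
= 49.52381 - 44.444444 = 5.0793651

5.0793651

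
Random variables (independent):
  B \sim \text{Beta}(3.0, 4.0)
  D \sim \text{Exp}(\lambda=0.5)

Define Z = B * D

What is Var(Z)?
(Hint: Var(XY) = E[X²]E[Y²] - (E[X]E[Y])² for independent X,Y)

Var(XY) = E[X²]E[Y²] - (E[X]E[Y])²
E[B] = 0.42857143, Var(B) = 0.030612245
E[D] = 2, Var(D) = 4
E[B²] = 0.030612245 + 0.42857143² = 0.21428571
E[D²] = 4 + 2² = 8
Var(Z) = 0.21428571*8 - (0.42857143*2)²
= 1.7142857 - 0.73469388 = 0.97959184

0.97959184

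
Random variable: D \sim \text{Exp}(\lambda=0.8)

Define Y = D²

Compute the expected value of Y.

E[D²] = Var(D) + (E[D])² = 1.5625 + 1.5625 = 3.125

3.125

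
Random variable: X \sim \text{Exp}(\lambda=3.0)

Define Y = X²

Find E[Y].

Using E[X²] = Var(X) + (E[X])²:
E[X] = 0.33333333
Var(X) = 1/3.0^2 = 0.11111111
E[X²] = 0.11111111 + 0.33333333² = 0.11111111 + 0.11111111 = 0.22222222

0.22222222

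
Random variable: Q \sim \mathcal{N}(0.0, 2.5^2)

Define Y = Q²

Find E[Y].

Using E[X²] = Var(X) + (E[X])²:
E[Q] = 0
Var(Q) = 2.5^2 = 6.25
E[Q²] = 6.25 + 0² = 6.25 + 0 = 6.25

6.25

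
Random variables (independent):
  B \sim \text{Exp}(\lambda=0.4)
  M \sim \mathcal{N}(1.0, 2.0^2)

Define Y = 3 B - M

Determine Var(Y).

For independent RVs: Var(aX + bY) = a²Var(X) + b²Var(Y)
Var(B) = 6.25
Var(M) = 4
Var(Y) = 3²*6.25 + (-1)²*4
= 9*6.25 + 1*4 = 60.25

60.25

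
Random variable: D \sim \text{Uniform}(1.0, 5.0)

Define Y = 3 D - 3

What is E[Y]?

For Y = 3D - 3:
E[Y] = 3 * E[D] - 3
E[D] = (1 + 5)/2 = 3
E[Y] = 3 * 3 - 3 = 6

6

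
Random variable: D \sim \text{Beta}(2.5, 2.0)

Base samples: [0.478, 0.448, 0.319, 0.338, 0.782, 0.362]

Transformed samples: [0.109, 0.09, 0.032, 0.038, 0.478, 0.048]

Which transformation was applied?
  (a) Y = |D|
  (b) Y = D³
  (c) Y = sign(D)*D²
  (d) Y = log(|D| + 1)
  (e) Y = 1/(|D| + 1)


Checking option (b) Y = D³:
  D = 0.478 -> Y = 0.109 ✓
  D = 0.448 -> Y = 0.09 ✓
  D = 0.319 -> Y = 0.032 ✓
All samples match this transformation.

(b) D³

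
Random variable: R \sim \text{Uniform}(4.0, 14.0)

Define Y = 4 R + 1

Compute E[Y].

For Y = 4R + 1:
E[Y] = 4 * E[R] + 1
E[R] = (4 + 14)/2 = 9
E[Y] = 4 * 9 + 1 = 37

37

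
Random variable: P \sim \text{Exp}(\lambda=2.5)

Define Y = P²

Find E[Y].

E[P²] = Var(P) + (E[P])² = 0.16 + 0.16 = 0.32

0.32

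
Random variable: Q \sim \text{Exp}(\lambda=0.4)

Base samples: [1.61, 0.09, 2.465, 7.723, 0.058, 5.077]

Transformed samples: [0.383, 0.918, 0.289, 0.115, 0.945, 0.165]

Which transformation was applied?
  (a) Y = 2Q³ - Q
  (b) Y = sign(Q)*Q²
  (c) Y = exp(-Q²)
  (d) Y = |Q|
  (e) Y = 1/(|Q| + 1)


Checking option (e) Y = 1/(|Q| + 1):
  Q = 1.61 -> Y = 0.383 ✓
  Q = 0.09 -> Y = 0.918 ✓
  Q = 2.465 -> Y = 0.289 ✓
All samples match this transformation.

(e) 1/(|Q| + 1)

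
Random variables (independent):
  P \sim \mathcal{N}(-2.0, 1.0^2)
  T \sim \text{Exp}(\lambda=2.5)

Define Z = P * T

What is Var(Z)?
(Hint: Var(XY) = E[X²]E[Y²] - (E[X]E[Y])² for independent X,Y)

Var(XY) = E[X²]E[Y²] - (E[X]E[Y])²
E[P] = -2, Var(P) = 1
E[T] = 0.4, Var(T) = 0.16
E[P²] = 1 + (-2)² = 5
E[T²] = 0.16 + 0.4² = 0.32
Var(Z) = 5*0.32 - (-2*0.4)²
= 1.6 - 0.64 = 0.96

0.96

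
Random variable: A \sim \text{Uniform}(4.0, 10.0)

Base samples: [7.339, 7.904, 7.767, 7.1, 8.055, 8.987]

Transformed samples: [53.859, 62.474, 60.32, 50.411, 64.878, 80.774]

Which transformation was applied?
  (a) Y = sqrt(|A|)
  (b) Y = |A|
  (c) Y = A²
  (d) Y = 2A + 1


Checking option (c) Y = A²:
  A = 7.339 -> Y = 53.859 ✓
  A = 7.904 -> Y = 62.474 ✓
  A = 7.767 -> Y = 60.32 ✓
All samples match this transformation.

(c) A²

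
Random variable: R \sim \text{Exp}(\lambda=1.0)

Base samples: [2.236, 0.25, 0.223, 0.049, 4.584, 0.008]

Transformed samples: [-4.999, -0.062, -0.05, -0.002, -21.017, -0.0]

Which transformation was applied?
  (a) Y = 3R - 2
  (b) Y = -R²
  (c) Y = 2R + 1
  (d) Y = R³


Checking option (b) Y = -R²:
  R = 2.236 -> Y = -4.999 ✓
  R = 0.25 -> Y = -0.062 ✓
  R = 0.223 -> Y = -0.05 ✓
All samples match this transformation.

(b) -R²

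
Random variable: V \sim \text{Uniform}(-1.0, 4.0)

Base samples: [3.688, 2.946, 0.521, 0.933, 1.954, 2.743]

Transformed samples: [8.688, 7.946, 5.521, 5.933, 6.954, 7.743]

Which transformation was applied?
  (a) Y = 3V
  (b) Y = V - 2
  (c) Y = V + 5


Checking option (c) Y = V + 5:
  V = 3.688 -> Y = 8.688 ✓
  V = 2.946 -> Y = 7.946 ✓
  V = 0.521 -> Y = 5.521 ✓
All samples match this transformation.

(c) V + 5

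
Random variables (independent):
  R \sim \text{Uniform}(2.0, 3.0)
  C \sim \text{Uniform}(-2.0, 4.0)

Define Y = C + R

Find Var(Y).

For independent RVs: Var(aX + bY) = a²Var(X) + b²Var(Y)
Var(R) = 0.083333333
Var(C) = 3
Var(Y) = 1²*0.083333333 + 1²*3
= 1*0.083333333 + 1*3 = 3.0833333

3.0833333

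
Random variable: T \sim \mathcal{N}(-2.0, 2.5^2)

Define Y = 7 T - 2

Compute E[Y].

For Y = 7T - 2:
E[Y] = 7 * E[T] - 2
E[T] = -2.0 = -2
E[Y] = 7 * (-2) - 2 = -16

-16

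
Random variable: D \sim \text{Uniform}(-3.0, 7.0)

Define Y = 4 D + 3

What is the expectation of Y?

For Y = 4D + 3:
E[Y] = 4 * E[D] + 3
E[D] = (-3 + 7)/2 = 2
E[Y] = 4 * 2 + 3 = 11

11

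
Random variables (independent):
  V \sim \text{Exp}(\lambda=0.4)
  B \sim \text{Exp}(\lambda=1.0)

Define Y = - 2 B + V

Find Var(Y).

For independent RVs: Var(aX + bY) = a²Var(X) + b²Var(Y)
Var(V) = 6.25
Var(B) = 1
Var(Y) = 1²*6.25 + (-2)²*1
= 1*6.25 + 4*1 = 10.25

10.25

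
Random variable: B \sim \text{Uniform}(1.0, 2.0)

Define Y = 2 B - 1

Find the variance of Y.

For Y = aB + b: Var(Y) = a² * Var(B)
Var(B) = (2 - 1)^2/12 = 0.083333333
Var(Y) = 2² * 0.083333333 = 4 * 0.083333333 = 0.33333333

0.33333333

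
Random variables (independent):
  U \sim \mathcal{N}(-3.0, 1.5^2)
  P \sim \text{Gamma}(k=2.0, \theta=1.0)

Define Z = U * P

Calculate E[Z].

For independent RVs: E[XY] = E[X]*E[Y]
E[U] = -3
E[P] = 2
E[Z] = -3 * 2 = -6

-6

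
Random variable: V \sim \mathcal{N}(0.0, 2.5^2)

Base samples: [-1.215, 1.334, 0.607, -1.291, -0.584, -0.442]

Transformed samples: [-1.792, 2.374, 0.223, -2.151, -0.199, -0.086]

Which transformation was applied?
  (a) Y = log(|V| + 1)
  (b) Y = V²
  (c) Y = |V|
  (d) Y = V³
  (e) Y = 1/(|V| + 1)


Checking option (d) Y = V³:
  V = -1.215 -> Y = -1.792 ✓
  V = 1.334 -> Y = 2.374 ✓
  V = 0.607 -> Y = 0.223 ✓
All samples match this transformation.

(d) V³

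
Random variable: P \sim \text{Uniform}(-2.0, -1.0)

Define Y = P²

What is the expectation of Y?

Using E[X²] = Var(X) + (E[X])²:
E[P] = -1.5
Var(P) = (-1 + 2)^2/12 = 0.083333333
E[P²] = 0.083333333 + (-1.5)² = 0.083333333 + 2.25 = 2.3333333

2.3333333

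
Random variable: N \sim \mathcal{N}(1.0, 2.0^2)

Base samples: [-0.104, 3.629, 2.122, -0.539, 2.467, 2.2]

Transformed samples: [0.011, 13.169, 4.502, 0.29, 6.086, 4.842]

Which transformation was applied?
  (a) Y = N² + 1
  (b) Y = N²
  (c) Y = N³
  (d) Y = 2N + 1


Checking option (b) Y = N²:
  N = -0.104 -> Y = 0.011 ✓
  N = 3.629 -> Y = 13.169 ✓
  N = 2.122 -> Y = 4.502 ✓
All samples match this transformation.

(b) N²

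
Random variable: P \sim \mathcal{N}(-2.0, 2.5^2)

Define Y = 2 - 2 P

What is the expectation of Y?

For Y = -2P + 2:
E[Y] = -2 * E[P] + 2
E[P] = -2.0 = -2
E[Y] = -2 * (-2) + 2 = 6

6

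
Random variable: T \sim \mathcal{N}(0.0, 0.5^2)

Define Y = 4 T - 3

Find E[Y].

For Y = 4T - 3:
E[Y] = 4 * E[T] - 3
E[T] = 0.0 = 0
E[Y] = 4 * 0 - 3 = -3

-3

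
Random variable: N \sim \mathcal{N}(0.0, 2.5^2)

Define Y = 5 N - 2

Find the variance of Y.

For Y = aN + b: Var(Y) = a² * Var(N)
Var(N) = 2.5^2 = 6.25
Var(Y) = 5² * 6.25 = 25 * 6.25 = 156.25

156.25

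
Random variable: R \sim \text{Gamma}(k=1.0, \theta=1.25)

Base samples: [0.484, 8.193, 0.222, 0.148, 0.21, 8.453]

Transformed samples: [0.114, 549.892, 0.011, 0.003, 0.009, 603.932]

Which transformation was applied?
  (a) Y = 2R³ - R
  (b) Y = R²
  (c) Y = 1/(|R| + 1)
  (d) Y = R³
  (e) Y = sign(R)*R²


Checking option (d) Y = R³:
  R = 0.484 -> Y = 0.114 ✓
  R = 8.193 -> Y = 549.892 ✓
  R = 0.222 -> Y = 0.011 ✓
All samples match this transformation.

(d) R³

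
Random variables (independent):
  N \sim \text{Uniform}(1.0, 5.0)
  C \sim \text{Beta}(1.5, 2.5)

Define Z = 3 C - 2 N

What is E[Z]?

E[Z] = -2*E[N] + 3*E[C]
E[N] = 3
E[C] = 0.375
E[Z] = -2*3 + 3*0.375 = -4.875

-4.875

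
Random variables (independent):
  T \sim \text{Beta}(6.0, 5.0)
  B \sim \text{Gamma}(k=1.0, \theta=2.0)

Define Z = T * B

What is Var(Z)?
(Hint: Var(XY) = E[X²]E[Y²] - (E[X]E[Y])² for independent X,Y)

Var(XY) = E[X²]E[Y²] - (E[X]E[Y])²
E[T] = 0.54545455, Var(T) = 0.020661157
E[B] = 2, Var(B) = 4
E[T²] = 0.020661157 + 0.54545455² = 0.31818182
E[B²] = 4 + 2² = 8
Var(Z) = 0.31818182*8 - (0.54545455*2)²
= 2.5454545 - 1.1900826 = 1.3553719

1.3553719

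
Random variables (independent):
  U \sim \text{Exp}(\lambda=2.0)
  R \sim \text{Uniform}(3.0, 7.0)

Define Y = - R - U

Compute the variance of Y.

For independent RVs: Var(aX + bY) = a²Var(X) + b²Var(Y)
Var(U) = 0.25
Var(R) = 1.3333333
Var(Y) = (-1)²*0.25 + (-1)²*1.3333333
= 1*0.25 + 1*1.3333333 = 1.5833333

1.5833333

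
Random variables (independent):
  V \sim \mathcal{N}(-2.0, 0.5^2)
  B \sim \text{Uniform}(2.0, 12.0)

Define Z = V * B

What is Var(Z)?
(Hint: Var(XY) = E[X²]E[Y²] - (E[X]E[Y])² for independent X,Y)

Var(XY) = E[X²]E[Y²] - (E[X]E[Y])²
E[V] = -2, Var(V) = 0.25
E[B] = 7, Var(B) = 8.3333333
E[V²] = 0.25 + (-2)² = 4.25
E[B²] = 8.3333333 + 7² = 57.333333
Var(Z) = 4.25*57.333333 - (-2*7)²
= 243.66667 - 196 = 47.666667

47.666667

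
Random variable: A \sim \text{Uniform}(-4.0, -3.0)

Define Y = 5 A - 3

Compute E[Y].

For Y = 5A - 3:
E[Y] = 5 * E[A] - 3
E[A] = (-4 - 3)/2 = -3.5
E[Y] = 5 * (-3.5) - 3 = -20.5

-20.5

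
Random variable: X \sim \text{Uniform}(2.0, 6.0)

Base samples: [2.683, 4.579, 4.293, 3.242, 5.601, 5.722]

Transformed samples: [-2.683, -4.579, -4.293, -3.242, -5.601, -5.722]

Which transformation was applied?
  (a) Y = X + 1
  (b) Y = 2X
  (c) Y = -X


Checking option (c) Y = -X:
  X = 2.683 -> Y = -2.683 ✓
  X = 4.579 -> Y = -4.579 ✓
  X = 4.293 -> Y = -4.293 ✓
All samples match this transformation.

(c) -X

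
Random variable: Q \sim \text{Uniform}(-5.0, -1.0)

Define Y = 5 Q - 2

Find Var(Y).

For Y = aQ + b: Var(Y) = a² * Var(Q)
Var(Q) = (-1 + 5)^2/12 = 1.3333333
Var(Y) = 5² * 1.3333333 = 25 * 1.3333333 = 33.333333

33.333333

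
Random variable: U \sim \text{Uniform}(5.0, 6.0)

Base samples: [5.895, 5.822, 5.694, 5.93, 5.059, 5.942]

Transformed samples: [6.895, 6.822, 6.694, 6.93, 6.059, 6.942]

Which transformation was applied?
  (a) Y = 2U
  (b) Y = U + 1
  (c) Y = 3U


Checking option (b) Y = U + 1:
  U = 5.895 -> Y = 6.895 ✓
  U = 5.822 -> Y = 6.822 ✓
  U = 5.694 -> Y = 6.694 ✓
All samples match this transformation.

(b) U + 1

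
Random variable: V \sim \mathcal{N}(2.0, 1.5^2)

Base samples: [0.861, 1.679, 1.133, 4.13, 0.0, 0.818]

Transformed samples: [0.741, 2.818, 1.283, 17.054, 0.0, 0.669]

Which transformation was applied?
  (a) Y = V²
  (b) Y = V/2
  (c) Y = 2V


Checking option (a) Y = V²:
  V = 0.861 -> Y = 0.741 ✓
  V = 1.679 -> Y = 2.818 ✓
  V = 1.133 -> Y = 1.283 ✓
All samples match this transformation.

(a) V²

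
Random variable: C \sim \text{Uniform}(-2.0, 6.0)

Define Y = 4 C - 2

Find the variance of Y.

For Y = aC + b: Var(Y) = a² * Var(C)
Var(C) = (6 + 2)^2/12 = 5.3333333
Var(Y) = 4² * 5.3333333 = 16 * 5.3333333 = 85.333333

85.333333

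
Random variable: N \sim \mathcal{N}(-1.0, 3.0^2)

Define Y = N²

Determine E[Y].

E[N²] = Var(N) + (E[N])² = 9 + 1 = 10

10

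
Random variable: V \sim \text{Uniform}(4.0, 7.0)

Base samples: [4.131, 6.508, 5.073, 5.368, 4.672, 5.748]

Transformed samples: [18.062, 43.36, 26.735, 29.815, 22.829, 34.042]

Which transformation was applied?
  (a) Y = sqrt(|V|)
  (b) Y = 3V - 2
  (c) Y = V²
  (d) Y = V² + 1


Checking option (d) Y = V² + 1:
  V = 4.131 -> Y = 18.062 ✓
  V = 6.508 -> Y = 43.36 ✓
  V = 5.073 -> Y = 26.735 ✓
All samples match this transformation.

(d) V² + 1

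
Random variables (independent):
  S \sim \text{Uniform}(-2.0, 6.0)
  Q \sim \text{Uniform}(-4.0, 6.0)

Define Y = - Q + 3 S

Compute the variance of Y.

For independent RVs: Var(aX + bY) = a²Var(X) + b²Var(Y)
Var(S) = 5.3333333
Var(Q) = 8.3333333
Var(Y) = 3²*5.3333333 + (-1)²*8.3333333
= 9*5.3333333 + 1*8.3333333 = 56.333333

56.333333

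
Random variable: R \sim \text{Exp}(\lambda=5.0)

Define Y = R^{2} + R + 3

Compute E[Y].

E[Y] = 1*E[R²] + 1*E[R] + 3
E[R] = 0.2
E[R²] = Var(R) + (E[R])² = 0.04 + 0.04 = 0.08
E[Y] = 1*0.08 + 1*0.2 + 3 = 3.28

3.28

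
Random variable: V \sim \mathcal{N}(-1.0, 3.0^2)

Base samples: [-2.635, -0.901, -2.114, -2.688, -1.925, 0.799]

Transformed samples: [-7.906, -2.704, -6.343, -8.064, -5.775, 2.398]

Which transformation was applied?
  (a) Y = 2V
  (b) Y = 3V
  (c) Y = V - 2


Checking option (b) Y = 3V:
  V = -2.635 -> Y = -7.906 ✓
  V = -0.901 -> Y = -2.704 ✓
  V = -2.114 -> Y = -6.343 ✓
All samples match this transformation.

(b) 3V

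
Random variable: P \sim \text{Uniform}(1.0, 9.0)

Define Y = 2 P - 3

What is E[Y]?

For Y = 2P - 3:
E[Y] = 2 * E[P] - 3
E[P] = (1 + 9)/2 = 5
E[Y] = 2 * 5 - 3 = 7

7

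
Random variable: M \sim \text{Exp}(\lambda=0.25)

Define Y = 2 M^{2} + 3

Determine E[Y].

E[Y] = 2*E[M²] + 3
E[M] = 4
E[M²] = Var(M) + (E[M])² = 16 + 16 = 32
E[Y] = 2*32 + 3 = 67

67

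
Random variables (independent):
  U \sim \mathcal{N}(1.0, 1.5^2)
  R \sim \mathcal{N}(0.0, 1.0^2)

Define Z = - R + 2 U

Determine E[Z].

E[Z] = 2*E[U] - 1*E[R]
E[U] = 1
E[R] = 0
E[Z] = 2*1 - 1*0 = 2

2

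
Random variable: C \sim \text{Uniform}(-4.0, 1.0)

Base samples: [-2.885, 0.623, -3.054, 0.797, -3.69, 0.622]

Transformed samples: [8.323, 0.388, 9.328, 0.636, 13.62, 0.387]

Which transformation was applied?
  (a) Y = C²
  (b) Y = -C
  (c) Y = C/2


Checking option (a) Y = C²:
  C = -2.885 -> Y = 8.323 ✓
  C = 0.623 -> Y = 0.388 ✓
  C = -3.054 -> Y = 9.328 ✓
All samples match this transformation.

(a) C²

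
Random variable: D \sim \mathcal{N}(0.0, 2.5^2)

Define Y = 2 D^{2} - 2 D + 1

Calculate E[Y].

E[Y] = 2*E[D²] - 2*E[D] + 1
E[D] = 0
E[D²] = Var(D) + (E[D])² = 6.25 + 0 = 6.25
E[Y] = 2*6.25 - 2*0 + 1 = 13.5

13.5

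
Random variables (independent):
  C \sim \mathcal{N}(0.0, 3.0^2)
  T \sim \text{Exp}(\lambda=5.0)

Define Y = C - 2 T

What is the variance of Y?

For independent RVs: Var(aX + bY) = a²Var(X) + b²Var(Y)
Var(C) = 9
Var(T) = 0.04
Var(Y) = 1²*9 + (-2)²*0.04
= 1*9 + 4*0.04 = 9.16

9.16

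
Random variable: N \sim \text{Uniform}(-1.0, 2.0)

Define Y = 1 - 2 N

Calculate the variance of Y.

For Y = aN + b: Var(Y) = a² * Var(N)
Var(N) = (2 + 1)^2/12 = 0.75
Var(Y) = (-2)² * 0.75 = 4 * 0.75 = 3

3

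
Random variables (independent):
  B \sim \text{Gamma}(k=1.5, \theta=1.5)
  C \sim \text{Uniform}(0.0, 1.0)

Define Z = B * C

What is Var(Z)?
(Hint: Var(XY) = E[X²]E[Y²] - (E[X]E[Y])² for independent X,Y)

Var(XY) = E[X²]E[Y²] - (E[X]E[Y])²
E[B] = 2.25, Var(B) = 3.375
E[C] = 0.5, Var(C) = 0.083333333
E[B²] = 3.375 + 2.25² = 8.4375
E[C²] = 0.083333333 + 0.5² = 0.33333333
Var(Z) = 8.4375*0.33333333 - (2.25*0.5)²
= 2.8125 - 1.265625 = 1.546875

1.546875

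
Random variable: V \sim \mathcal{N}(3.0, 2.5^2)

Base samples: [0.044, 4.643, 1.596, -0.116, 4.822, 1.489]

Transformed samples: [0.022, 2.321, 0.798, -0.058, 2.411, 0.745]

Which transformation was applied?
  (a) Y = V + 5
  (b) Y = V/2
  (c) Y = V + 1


Checking option (b) Y = V/2:
  V = 0.044 -> Y = 0.022 ✓
  V = 4.643 -> Y = 2.321 ✓
  V = 1.596 -> Y = 0.798 ✓
All samples match this transformation.

(b) V/2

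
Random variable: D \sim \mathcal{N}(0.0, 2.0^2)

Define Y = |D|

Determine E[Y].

For X ~ N(0, 2.0²), E[|X|] = sigma * sqrt(2/pi)
= 2.0 * sqrt(2/pi) = 1.5957691

1.5957691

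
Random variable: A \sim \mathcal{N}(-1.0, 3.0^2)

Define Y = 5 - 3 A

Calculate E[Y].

For Y = -3A + 5:
E[Y] = -3 * E[A] + 5
E[A] = -1.0 = -1
E[Y] = -3 * (-1) + 5 = 8

8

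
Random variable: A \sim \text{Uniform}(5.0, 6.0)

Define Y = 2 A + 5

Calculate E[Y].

For Y = 2A + 5:
E[Y] = 2 * E[A] + 5
E[A] = (5 + 6)/2 = 5.5
E[Y] = 2 * 5.5 + 5 = 16

16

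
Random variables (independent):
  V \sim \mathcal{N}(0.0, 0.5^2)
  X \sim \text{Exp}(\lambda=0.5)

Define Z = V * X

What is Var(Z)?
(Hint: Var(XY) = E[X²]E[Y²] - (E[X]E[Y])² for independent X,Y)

Var(XY) = E[X²]E[Y²] - (E[X]E[Y])²
E[V] = 0, Var(V) = 0.25
E[X] = 2, Var(X) = 4
E[V²] = 0.25 + 0² = 0.25
E[X²] = 4 + 2² = 8
Var(Z) = 0.25*8 - (0*2)²
= 2 - 0 = 2

2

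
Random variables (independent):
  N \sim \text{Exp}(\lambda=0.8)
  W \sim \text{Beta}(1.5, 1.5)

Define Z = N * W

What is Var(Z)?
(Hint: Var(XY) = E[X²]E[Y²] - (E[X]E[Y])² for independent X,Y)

Var(XY) = E[X²]E[Y²] - (E[X]E[Y])²
E[N] = 1.25, Var(N) = 1.5625
E[W] = 0.5, Var(W) = 0.0625
E[N²] = 1.5625 + 1.25² = 3.125
E[W²] = 0.0625 + 0.5² = 0.3125
Var(Z) = 3.125*0.3125 - (1.25*0.5)²
= 0.9765625 - 0.390625 = 0.5859375

0.5859375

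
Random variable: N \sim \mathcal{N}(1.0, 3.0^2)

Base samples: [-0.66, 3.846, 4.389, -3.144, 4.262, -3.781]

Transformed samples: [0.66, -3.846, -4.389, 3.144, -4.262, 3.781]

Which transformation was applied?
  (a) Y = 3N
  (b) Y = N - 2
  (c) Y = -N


Checking option (c) Y = -N:
  N = -0.66 -> Y = 0.66 ✓
  N = 3.846 -> Y = -3.846 ✓
  N = 4.389 -> Y = -4.389 ✓
All samples match this transformation.

(c) -N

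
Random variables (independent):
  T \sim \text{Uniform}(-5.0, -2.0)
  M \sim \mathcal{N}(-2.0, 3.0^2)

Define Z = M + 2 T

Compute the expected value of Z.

E[Z] = 2*E[T] + 1*E[M]
E[T] = -3.5
E[M] = -2
E[Z] = 2*(-3.5) + 1*(-2) = -9

-9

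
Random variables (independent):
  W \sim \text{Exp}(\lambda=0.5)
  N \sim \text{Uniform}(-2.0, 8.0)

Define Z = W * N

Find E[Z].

For independent RVs: E[XY] = E[X]*E[Y]
E[W] = 2
E[N] = 3
E[Z] = 2 * 3 = 6

6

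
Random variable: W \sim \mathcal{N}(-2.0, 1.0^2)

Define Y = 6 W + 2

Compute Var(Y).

For Y = aW + b: Var(Y) = a² * Var(W)
Var(W) = 1.0^2 = 1
Var(Y) = 6² * 1 = 36 * 1 = 36

36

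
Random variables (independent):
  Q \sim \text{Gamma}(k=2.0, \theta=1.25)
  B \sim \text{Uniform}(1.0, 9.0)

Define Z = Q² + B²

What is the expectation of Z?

E[Z] = E[Q²] + E[B²]
E[Q²] = Var(Q) + E[Q]² = 3.125 + 6.25 = 9.375
E[B²] = Var(B) + E[B]² = 5.3333333 + 25 = 30.333333
E[Z] = 9.375 + 30.333333 = 39.708333

39.708333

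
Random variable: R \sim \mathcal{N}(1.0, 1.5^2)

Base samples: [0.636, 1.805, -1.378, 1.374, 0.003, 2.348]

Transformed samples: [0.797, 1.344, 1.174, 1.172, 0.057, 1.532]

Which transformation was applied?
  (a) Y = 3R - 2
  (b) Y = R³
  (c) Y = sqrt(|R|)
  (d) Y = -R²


Checking option (c) Y = sqrt(|R|):
  R = 0.636 -> Y = 0.797 ✓
  R = 1.805 -> Y = 1.344 ✓
  R = -1.378 -> Y = 1.174 ✓
All samples match this transformation.

(c) sqrt(|R|)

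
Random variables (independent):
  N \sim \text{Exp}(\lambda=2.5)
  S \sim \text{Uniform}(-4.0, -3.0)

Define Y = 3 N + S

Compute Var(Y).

For independent RVs: Var(aX + bY) = a²Var(X) + b²Var(Y)
Var(N) = 0.16
Var(S) = 0.083333333
Var(Y) = 3²*0.16 + 1²*0.083333333
= 9*0.16 + 1*0.083333333 = 1.5233333

1.5233333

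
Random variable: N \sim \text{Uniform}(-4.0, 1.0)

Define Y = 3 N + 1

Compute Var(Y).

For Y = aN + b: Var(Y) = a² * Var(N)
Var(N) = (1 + 4)^2/12 = 2.0833333
Var(Y) = 3² * 2.0833333 = 9 * 2.0833333 = 18.75

18.75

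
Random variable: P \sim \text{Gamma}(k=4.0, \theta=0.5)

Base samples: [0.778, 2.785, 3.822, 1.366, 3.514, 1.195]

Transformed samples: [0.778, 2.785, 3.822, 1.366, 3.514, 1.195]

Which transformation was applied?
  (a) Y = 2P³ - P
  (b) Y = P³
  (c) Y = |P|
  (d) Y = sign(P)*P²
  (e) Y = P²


Checking option (c) Y = |P|:
  P = 0.778 -> Y = 0.778 ✓
  P = 2.785 -> Y = 2.785 ✓
  P = 3.822 -> Y = 3.822 ✓
All samples match this transformation.

(c) |P|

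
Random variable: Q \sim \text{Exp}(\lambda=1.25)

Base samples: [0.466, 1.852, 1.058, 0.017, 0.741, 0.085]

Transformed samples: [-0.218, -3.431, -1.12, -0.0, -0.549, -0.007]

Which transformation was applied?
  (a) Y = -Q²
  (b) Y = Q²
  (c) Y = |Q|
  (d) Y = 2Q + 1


Checking option (a) Y = -Q²:
  Q = 0.466 -> Y = -0.218 ✓
  Q = 1.852 -> Y = -3.431 ✓
  Q = 1.058 -> Y = -1.12 ✓
All samples match this transformation.

(a) -Q²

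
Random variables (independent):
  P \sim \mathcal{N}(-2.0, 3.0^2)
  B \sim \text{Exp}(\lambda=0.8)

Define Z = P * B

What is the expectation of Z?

For independent RVs: E[XY] = E[X]*E[Y]
E[P] = -2
E[B] = 1.25
E[Z] = -2 * 1.25 = -2.5

-2.5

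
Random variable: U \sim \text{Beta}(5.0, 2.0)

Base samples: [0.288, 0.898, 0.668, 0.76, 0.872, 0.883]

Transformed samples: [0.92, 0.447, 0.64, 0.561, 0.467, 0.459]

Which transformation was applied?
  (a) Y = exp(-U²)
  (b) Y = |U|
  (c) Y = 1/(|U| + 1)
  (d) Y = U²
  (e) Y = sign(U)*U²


Checking option (a) Y = exp(-U²):
  U = 0.288 -> Y = 0.92 ✓
  U = 0.898 -> Y = 0.447 ✓
  U = 0.668 -> Y = 0.64 ✓
All samples match this transformation.

(a) exp(-U²)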